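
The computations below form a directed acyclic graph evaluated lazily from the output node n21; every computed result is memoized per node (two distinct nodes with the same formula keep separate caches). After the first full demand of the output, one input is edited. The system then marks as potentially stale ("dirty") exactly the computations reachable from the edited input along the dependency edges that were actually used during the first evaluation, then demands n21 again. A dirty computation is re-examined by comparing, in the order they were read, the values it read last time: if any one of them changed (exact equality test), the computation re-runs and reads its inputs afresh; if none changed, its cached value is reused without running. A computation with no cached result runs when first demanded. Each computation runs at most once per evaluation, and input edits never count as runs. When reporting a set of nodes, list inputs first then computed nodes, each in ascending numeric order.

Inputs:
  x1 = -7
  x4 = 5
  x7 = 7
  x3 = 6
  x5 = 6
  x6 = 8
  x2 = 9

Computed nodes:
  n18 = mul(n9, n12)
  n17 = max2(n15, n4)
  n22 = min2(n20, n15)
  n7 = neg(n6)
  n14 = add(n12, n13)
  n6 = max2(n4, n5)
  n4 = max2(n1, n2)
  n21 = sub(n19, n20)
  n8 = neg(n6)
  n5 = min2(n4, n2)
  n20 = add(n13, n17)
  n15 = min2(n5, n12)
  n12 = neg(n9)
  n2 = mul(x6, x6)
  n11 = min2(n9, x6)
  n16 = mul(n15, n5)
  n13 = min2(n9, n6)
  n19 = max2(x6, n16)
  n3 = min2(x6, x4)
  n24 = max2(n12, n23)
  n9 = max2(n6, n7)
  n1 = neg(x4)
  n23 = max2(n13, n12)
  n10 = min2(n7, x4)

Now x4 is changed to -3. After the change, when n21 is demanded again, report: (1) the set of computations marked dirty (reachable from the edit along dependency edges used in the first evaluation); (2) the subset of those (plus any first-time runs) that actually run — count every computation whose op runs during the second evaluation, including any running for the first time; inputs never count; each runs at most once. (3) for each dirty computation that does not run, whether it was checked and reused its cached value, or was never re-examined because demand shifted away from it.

The edit dirties: n1, n4, n5, n6, n7, n9, n12, n13, n15, n16, n17, n19, n20, n21.
2 computations run: n1, n4.
Cache hits after checking: n5, n6, n7, n9, n12, n13, n15, n16, n17, n19, n20, n21.
Note the absorption at n4: it re-runs yet its value is the same, leaving the output's value untouched.

First demand of the output computes:
  n1 = neg(5) = -5
  n2 = mul(8, 8) = 64
  n4 = max2(-5, 64) = 64
  n5 = min2(64, 64) = 64
  n6 = max2(64, 64) = 64
  n7 = neg(64) = -64
  n9 = max2(64, -64) = 64
  n12 = neg(64) = -64
  n13 = min2(64, 64) = 64
  n15 = min2(64, -64) = -64
  n16 = mul(-64, 64) = -4096
  n17 = max2(-64, 64) = 64
  n19 = max2(8, -4096) = 8
  n20 = add(64, 64) = 128
  n21 = sub(8, 128) = -120

After the edit, cleaning proceeds:
  n1: a read changed (x4 5->-3) — executes, giving 3.
  n4: a read changed (n1 -5->3) — executes, giving 64 — identical to its old value.
  n5: dirty, but its reads are unchanged (n4 unchanged, n2 unchanged); cached 64 stands.
  n6: dirty, but its reads are unchanged (n4 unchanged, n5 unchanged); cached 64 stands.
  n7: dirty, but its reads are unchanged (n6 unchanged); cached -64 stands.
  n9: dirty, but its reads are unchanged (n6 unchanged, n7 unchanged); cached 64 stands.
  n12: dirty, but its reads are unchanged (n9 unchanged); cached -64 stands.
  n13: dirty, but its reads are unchanged (n9 unchanged, n6 unchanged); cached 64 stands.
  n15: dirty, but its reads are unchanged (n5 unchanged, n12 unchanged); cached -64 stands.
  n16: dirty, but its reads are unchanged (n15 unchanged, n5 unchanged); cached -4096 stands.
  n17: dirty, but its reads are unchanged (n15 unchanged, n4 unchanged); cached 64 stands.
  n19: dirty, but its reads are unchanged (x6 unchanged, n16 unchanged); cached 8 stands.
  n20: dirty, but its reads are unchanged (n13 unchanged, n17 unchanged); cached 128 stands.
  n21: dirty, but its reads are unchanged (n19 unchanged, n20 unchanged); cached -120 stands.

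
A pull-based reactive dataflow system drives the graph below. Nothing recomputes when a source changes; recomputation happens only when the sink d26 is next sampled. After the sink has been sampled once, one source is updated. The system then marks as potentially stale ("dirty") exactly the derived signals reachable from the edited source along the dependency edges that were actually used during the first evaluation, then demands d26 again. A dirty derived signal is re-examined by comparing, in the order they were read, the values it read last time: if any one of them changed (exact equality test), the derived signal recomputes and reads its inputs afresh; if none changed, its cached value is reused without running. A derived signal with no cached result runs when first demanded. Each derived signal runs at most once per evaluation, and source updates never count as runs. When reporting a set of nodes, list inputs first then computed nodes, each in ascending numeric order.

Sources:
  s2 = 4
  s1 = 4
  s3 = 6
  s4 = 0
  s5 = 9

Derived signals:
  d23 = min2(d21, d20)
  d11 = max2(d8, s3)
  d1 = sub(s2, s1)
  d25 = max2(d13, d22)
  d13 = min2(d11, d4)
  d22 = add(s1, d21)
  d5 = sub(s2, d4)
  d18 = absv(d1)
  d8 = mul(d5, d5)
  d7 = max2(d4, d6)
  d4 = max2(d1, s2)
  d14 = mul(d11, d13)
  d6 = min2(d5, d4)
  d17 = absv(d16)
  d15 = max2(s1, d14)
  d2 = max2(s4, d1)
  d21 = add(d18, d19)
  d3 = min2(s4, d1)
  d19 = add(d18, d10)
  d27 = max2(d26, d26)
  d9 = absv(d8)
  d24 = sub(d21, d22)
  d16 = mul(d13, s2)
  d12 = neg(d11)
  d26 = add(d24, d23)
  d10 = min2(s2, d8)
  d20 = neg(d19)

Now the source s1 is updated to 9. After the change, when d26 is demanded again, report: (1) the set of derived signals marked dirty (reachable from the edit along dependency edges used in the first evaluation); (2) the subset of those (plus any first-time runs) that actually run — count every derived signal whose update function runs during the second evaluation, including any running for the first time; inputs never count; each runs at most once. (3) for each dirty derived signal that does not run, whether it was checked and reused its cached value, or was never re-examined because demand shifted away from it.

Marked dirty: d1, d4, d5, d8, d10, d18, d19, d20, d21, d22, d23, d24, d26.
Derived signals that run: d1, d4, d18, d19, d20, d21, d22, d23, d24, d26 — 10 in total.
Checked but reused from cache: d5, d8, d10.
Key observation: the cutoff stops propagation at d5 — its inputs' values are unchanged, so it reuses its cache.

First evaluation (everything demanded from the output):
  d1 = sub(4, 4) = 0
  d4 = max2(0, 4) = 4
  d5 = sub(4, 4) = 0
  d8 = mul(0, 0) = 0
  d10 = min2(4, 0) = 0
  d18 = absv(0) = 0
  d19 = add(0, 0) = 0
  d20 = neg(0) = 0
  d21 = add(0, 0) = 0
  d22 = add(4, 0) = 4
  d23 = min2(0, 0) = 0
  d24 = sub(0, 4) = -4
  d26 = add(-4, 0) = -4

Propagation after the edit:
  d1: runs — s1 4->9; result -5.
  d4: runs — d1 0->-5; result 4 (same value as before).
  d5: checked — values it read are unchanged (s2 unchanged, d4 unchanged); reused cached 0 without running.
  d8: checked — values it read are unchanged (d5 unchanged, d5 unchanged); reused cached 0 without running.
  d10: checked — values it read are unchanged (s2 unchanged, d8 unchanged); reused cached 0 without running.
  d18: runs — d1 0->-5; result 5.
  d19: runs — d18 0->5; result 5.
  d20: runs — d19 0->5; result -5.
  d21: runs — d18 0->5; d19 0->5; result 10.
  d22: runs — s1 4->9; d21 0->10; result 19.
  d23: runs — d21 0->10; d20 0->-5; result -5.
  d24: runs — d21 0->10; d22 4->19; result -9.
  d26: runs — d24 -4->-9; d23 0->-5; result -14.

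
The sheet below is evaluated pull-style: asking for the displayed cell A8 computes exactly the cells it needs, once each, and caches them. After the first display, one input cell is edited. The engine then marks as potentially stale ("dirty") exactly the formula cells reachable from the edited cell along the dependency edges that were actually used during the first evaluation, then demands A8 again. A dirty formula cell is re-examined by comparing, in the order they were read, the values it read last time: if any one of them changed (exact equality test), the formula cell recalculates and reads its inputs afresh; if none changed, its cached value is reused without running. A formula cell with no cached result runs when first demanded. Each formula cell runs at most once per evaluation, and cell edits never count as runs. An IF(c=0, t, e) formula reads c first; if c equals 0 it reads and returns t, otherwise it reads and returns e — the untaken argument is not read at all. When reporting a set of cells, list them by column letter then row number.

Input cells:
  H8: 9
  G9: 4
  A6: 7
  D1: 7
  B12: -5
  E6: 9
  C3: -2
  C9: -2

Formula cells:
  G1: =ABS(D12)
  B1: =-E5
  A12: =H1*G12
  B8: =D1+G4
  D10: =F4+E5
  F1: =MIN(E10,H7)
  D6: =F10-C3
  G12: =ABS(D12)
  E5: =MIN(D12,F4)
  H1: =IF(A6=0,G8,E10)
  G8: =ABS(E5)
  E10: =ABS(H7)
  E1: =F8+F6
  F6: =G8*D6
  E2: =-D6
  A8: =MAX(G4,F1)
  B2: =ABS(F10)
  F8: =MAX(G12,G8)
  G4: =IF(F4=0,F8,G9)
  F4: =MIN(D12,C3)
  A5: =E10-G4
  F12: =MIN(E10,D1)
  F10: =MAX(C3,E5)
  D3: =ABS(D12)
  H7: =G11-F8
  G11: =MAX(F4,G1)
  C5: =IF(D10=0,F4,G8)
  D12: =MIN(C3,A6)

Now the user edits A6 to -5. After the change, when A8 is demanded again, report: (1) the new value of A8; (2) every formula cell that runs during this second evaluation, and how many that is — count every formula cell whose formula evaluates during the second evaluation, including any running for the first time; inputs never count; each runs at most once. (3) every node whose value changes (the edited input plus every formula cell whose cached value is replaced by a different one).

Demanding A8 again yields 4.
10 formula cells run: D12, E5, F4, F8, G1, G4, G8, G11, G12, H7.
The nodes whose values change: A6, D12, E5, F4, F8, G1, G8, G11, G12.
Note where the cutoff bites: E10 is checked, finds nothing changed, and keeps its cache.

First demand of the output computes:
  D12 = MIN(-2, 7) = -2
  F4 = MIN(-2, -2) = -2
  E5 = MIN(-2, -2) = -2
  G1 = ABS(-2) = 2
  G8 = ABS(-2) = 2
  G11 = MAX(-2, 2) = 2
  G12 = ABS(-2) = 2
  F8 = MAX(2, 2) = 2
  G4 = IF(F4=0: F4=-2 -> else branch G9) = 4
  H7 = 2 - 2 = 0
  E10 = ABS(0) = 0
  F1 = MIN(0, 0) = 0
  A8 = MAX(4, 0) = 4

After the edit, cleaning proceeds:
  D12: a read changed (A6 7->-5) — executes, giving -5.
  F4: a read changed (D12 -2->-5) — executes, giving -5.
  E5: a read changed (D12 -2->-5; F4 -2->-5) — executes, giving -5.
  G1: a read changed (D12 -2->-5) — executes, giving 5.
  G8: a read changed (E5 -2->-5) — executes, giving 5.
  G11: a read changed (F4 -2->-5; G1 2->5) — executes, giving 5.
  G12: a read changed (D12 -2->-5) — executes, giving 5.
  F8: a read changed (G12 2->5; G8 2->5) — executes, giving 5.
  G4: a read changed (F4 -2->-5) — executes, giving 4 — identical to its old value.
  H7: a read changed (G11 2->5; F8 2->5) — executes, giving 0 — identical to its old value.
  E10: dirty, but its reads are unchanged (H7 unchanged); cached 0 stands.
  F1: dirty, but its reads are unchanged (E10 unchanged, H7 unchanged); cached 0 stands.
  A8: dirty, but its reads are unchanged (G4 unchanged, F1 unchanged); cached 4 stands.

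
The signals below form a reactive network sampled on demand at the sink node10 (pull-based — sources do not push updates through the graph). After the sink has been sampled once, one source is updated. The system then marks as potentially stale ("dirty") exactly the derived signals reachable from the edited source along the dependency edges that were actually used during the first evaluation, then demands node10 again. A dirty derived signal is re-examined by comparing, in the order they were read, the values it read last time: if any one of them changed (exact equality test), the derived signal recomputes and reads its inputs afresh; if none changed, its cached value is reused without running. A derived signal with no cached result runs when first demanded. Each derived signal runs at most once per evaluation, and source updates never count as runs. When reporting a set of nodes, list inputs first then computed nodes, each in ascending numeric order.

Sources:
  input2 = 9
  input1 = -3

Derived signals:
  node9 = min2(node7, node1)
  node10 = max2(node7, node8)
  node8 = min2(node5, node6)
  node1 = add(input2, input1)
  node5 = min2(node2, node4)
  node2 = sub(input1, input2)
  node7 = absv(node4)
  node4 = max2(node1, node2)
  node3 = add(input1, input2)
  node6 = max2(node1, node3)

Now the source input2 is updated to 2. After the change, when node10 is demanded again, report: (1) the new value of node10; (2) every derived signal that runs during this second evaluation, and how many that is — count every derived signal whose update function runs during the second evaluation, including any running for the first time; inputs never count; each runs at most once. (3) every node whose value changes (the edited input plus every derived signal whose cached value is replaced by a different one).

node10 now evaluates to 1.
Run set: node1, node2, node3, node4, node5, node6, node7, node8, node10 (9 run).
Changed values: input2, node1, node2, node3, node4, node5, node6, node7, node8, node10.

Initial pass — values computed on the first demand:
  node1 = add(9, -3) = 6
  node2 = sub(-3, 9) = -12
  node3 = add(-3, 9) = 6
  node4 = max2(6, -12) = 6
  node5 = min2(-12, 6) = -12
  node6 = max2(6, 6) = 6
  node7 = absv(6) = 6
  node8 = min2(-12, 6) = -12
  node10 = max2(6, -12) = 6

Second demand — change propagation:
  node1: re-runs because input2 9->2; new result -1.
  node2: re-runs because input2 9->2; new result -5.
  node3: re-runs because input2 9->2; new result -1.
  node4: re-runs because node1 6->-1; node2 -12->-5; new result -1.
  node5: re-runs because node2 -12->-5; node4 6->-1; new result -5.
  node6: re-runs because node1 6->-1; node3 6->-1; new result -1.
  node7: re-runs because node4 6->-1; new result 1.
  node8: re-runs because node5 -12->-5; node6 6->-1; new result -5.
  node10: re-runs because node7 6->1; node8 -12->-5; new result 1.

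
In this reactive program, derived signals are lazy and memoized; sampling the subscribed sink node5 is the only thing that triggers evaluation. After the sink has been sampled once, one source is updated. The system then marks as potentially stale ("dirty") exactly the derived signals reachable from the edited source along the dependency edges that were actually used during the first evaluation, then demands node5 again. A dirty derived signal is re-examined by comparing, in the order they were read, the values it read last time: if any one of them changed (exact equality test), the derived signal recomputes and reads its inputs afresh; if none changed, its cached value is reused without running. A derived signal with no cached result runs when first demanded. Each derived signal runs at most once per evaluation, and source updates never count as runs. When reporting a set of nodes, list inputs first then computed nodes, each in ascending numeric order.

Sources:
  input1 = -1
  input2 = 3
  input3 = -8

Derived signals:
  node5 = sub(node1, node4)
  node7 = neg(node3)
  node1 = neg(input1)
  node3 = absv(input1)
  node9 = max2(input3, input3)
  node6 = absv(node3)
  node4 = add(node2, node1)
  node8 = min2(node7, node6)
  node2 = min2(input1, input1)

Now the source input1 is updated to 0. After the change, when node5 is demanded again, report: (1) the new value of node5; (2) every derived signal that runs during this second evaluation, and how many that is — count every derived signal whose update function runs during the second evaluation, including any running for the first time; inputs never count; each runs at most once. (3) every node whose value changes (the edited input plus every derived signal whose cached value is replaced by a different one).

Demanding node5 again yields 0.
4 derived signals run: node1, node2, node4, node5.
The nodes whose values change: input1, node1, node2, node5.

First demand of the output computes:
  node1 = neg(-1) = 1
  node2 = min2(-1, -1) = -1
  node4 = add(-1, 1) = 0
  node5 = sub(1, 0) = 1

After the edit, cleaning proceeds:
  node1: a read changed (input1 -1->0) — executes, giving 0.
  node2: a read changed (input1 -1->0; input1 -1->0) — executes, giving 0.
  node4: a read changed (node2 -1->0; node1 1->0) — executes, giving 0 — identical to its old value.
  node5: a read changed (node1 1->0) — executes, giving 0.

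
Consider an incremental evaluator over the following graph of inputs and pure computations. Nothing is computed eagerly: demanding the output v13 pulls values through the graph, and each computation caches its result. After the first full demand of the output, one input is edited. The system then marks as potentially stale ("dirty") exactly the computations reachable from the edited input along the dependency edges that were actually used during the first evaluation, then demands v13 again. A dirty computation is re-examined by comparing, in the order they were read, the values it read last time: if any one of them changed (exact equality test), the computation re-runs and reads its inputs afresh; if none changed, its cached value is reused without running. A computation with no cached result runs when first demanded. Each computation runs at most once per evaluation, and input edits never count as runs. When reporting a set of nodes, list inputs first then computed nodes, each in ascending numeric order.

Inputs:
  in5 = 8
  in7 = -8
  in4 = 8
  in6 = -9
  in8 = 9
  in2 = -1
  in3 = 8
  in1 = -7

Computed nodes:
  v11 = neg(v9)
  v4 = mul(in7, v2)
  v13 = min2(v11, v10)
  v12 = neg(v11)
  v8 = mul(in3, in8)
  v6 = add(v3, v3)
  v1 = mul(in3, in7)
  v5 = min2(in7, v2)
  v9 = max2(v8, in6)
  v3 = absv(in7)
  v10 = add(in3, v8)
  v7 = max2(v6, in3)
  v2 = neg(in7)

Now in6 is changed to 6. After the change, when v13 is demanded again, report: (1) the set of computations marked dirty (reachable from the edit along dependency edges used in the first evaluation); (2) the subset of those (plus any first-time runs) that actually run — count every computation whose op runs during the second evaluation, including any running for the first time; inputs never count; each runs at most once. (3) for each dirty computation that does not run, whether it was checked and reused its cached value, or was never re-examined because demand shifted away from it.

Dirty set: v9, v11, v13.
Run set: v9 (1 run).
Re-examined without running (cache reused): v11, v13.
The important point: v9 recomputes to an identical value, and the output ends up unchanged.

Initial pass — values computed on the first demand:
  v8 = mul(8, 9) = 72
  v9 = max2(72, -9) = 72
  v10 = add(8, 72) = 80
  v11 = neg(72) = -72
  v13 = min2(-72, 80) = -72

Second demand — change propagation:
  v9: re-runs because in6 -9->6; new result 72 (unchanged).
  v11: re-examined; everything it read last time is the same (v9 unchanged) — cache -72 kept, no run.
  v13: re-examined; everything it read last time is the same (v11 unchanged, v10 unchanged) — cache -72 kept, no run.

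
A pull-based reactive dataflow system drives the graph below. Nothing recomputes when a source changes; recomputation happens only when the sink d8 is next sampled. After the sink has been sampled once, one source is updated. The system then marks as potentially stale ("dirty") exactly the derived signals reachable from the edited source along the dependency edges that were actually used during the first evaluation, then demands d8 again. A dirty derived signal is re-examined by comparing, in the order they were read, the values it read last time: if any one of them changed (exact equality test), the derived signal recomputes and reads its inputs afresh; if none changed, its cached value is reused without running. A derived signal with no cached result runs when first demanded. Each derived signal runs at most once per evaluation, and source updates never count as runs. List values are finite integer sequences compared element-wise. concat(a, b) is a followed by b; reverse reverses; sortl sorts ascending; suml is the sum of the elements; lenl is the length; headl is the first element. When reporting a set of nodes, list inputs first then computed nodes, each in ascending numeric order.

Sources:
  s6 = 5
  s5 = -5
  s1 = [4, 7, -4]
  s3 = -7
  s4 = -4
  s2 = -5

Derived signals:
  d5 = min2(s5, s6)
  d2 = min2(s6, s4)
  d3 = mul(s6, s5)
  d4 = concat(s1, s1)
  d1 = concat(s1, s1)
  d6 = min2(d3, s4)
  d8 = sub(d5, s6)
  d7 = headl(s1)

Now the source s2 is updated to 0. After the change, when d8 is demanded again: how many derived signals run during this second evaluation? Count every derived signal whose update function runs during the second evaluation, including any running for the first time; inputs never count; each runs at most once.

First evaluation (everything demanded from the output):
  d5 = min2(-5, 5) = -5
  d8 = sub(-5, 5) = -10

Propagation after the edit:
  s2 feeds no computation that the output demands — nothing is marked dirty and nothing runs.

Key observation: s2 is never demanded by the output, so the edit triggers no recomputation at all.

Derived signals that run: none — 0 in total.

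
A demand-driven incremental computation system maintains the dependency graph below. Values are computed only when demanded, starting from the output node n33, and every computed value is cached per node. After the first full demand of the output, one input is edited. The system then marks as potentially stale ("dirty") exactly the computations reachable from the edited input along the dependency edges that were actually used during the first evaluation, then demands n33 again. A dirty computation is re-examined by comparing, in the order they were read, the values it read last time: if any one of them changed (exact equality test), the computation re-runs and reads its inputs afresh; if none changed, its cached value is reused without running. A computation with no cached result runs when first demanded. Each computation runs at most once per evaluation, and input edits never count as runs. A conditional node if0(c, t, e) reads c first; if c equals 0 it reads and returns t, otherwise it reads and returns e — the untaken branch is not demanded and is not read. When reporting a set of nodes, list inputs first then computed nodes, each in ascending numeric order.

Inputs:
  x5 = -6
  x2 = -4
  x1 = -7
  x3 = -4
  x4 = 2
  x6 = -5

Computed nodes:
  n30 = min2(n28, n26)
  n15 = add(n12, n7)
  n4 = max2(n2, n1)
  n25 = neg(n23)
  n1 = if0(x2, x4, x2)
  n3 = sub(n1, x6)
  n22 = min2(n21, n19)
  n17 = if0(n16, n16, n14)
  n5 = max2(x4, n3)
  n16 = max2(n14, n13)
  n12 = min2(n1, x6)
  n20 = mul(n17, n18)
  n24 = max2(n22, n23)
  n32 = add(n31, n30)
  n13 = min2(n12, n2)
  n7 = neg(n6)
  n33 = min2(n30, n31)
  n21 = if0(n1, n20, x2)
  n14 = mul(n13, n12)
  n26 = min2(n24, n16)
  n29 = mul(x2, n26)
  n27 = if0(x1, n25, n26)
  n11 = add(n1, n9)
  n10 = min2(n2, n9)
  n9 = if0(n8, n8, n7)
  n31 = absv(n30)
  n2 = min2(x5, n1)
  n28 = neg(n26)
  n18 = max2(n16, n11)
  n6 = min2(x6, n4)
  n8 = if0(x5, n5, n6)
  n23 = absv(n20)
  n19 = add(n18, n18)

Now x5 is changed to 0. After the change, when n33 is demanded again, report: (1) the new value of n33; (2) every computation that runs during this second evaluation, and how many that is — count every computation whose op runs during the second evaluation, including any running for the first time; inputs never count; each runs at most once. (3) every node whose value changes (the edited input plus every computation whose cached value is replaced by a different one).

New value of n33: -25.
Computations that run: n2, n3, n4, n5, n8, n9, n13, n14, n16, n17, n18, n19, n20, n22, n23, n24, n26, n28, n30, n31, n33 — 21 in total.
Values that change: x5, n2, n8, n13, n14, n16, n17, n18, n19, n20, n23, n24, n26, n28, n30, n31, n33.
Key observation: a condition flipped, so demand reaches new nodes — n3, n5 run for the first time.

First evaluation (everything demanded from the output):
  n1 = if0(x2=-4 -> else branch x2) = -4
  n2 = min2(-6, -4) = -6
  n4 = max2(-6, -4) = -4
  n6 = min2(-5, -4) = -5
  n7 = neg(-5) = 5
  n8 = if0(x5=-6 -> else branch n6) = -5
  n9 = if0(n8=-5 -> else branch n7) = 5
  n11 = add(-4, 5) = 1
  n12 = min2(-4, -5) = -5
  n13 = min2(-5, -6) = -6
  n14 = mul(-6, -5) = 30
  n16 = max2(30, -6) = 30
  n17 = if0(n16=30 -> else branch n14) = 30
  n18 = max2(30, 1) = 30
  n19 = add(30, 30) = 60
  n20 = mul(30, 30) = 900
  n21 = if0(n1=-4 -> else branch x2) = -4
  n22 = min2(-4, 60) = -4
  n23 = absv(900) = 900
  n24 = max2(-4, 900) = 900
  n26 = min2(900, 30) = 30
  n28 = neg(30) = -30
  n30 = min2(-30, 30) = -30
  n31 = absv(-30) = 30
  n33 = min2(-30, 30) = -30

Propagation after the edit:
  n2: runs — x5 -6->0; result -4.
  n3: demanded for the first time — runs, produces 1.
  n4: runs — n2 -6->-4; result -4 (same value as before).
  n5: demanded for the first time — runs, produces 2.
  n6: checked — values it read are unchanged (x6 unchanged, n4 unchanged); reused cached -5 without running.
  n7: checked — values it read are unchanged (n6 unchanged); reused cached 5 without running.
  n8: runs — x5 -6->0; result 2.
  n9: runs — n8 -5->2; result 5 (same value as before).
  n11: checked — values it read are unchanged (n1 unchanged, n9 unchanged); reused cached 1 without running.
  n13: runs — n2 -6->-4; result -5.
  n14: runs — n13 -6->-5; result 25.
  n16: runs — n14 30->25; n13 -6->-5; result 25.
  n17: runs — n16 30->25; n14 30->25; result 25.
  n18: runs — n16 30->25; result 25.
  n19: runs — n18 30->25; n18 30->25; result 50.
  n20: runs — n17 30->25; n18 30->25; result 625.
  n22: runs — n19 60->50; result -4 (same value as before).
  n23: runs — n20 900->625; result 625.
  n24: runs — n23 900->625; result 625.
  n26: runs — n24 900->625; n16 30->25; result 25.
  n28: runs — n26 30->25; result -25.
  n30: runs — n28 -30->-25; n26 30->25; result -25.
  n31: runs — n30 -30->-25; result 25.
  n33: runs — n30 -30->-25; n31 30->25; result -25.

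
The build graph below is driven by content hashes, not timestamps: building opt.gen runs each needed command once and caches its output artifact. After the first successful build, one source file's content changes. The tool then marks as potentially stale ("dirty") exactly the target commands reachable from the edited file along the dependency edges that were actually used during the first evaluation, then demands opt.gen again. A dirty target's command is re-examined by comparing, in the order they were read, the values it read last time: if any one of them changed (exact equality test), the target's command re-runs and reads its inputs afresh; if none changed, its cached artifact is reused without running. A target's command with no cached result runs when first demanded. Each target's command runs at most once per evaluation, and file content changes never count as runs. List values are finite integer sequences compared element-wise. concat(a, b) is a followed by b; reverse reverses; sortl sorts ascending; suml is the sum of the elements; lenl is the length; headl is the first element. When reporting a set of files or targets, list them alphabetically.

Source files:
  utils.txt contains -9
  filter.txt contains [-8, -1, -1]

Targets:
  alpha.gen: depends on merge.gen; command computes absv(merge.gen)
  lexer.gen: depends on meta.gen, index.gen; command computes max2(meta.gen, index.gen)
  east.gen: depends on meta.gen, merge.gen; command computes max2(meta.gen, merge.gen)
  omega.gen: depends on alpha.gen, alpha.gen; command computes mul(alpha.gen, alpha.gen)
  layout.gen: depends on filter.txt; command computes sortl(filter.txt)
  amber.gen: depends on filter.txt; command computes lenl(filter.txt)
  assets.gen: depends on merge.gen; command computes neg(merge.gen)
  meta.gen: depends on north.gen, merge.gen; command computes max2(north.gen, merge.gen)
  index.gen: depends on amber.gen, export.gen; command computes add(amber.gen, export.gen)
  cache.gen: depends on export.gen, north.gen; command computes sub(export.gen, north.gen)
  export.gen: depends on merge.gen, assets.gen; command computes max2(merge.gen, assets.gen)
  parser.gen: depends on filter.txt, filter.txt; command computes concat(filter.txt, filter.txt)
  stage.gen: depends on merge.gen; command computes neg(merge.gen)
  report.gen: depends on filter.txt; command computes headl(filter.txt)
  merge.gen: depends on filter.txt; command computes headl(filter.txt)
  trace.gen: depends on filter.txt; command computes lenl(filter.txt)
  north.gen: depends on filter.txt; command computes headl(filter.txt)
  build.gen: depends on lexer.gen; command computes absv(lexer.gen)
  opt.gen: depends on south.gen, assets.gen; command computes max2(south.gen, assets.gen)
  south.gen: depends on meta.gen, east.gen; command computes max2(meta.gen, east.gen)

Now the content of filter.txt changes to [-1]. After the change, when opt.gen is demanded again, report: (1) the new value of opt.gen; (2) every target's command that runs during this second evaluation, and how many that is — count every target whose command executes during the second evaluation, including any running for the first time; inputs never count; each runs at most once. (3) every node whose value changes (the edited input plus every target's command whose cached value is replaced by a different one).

opt.gen now evaluates to 1.
Run set: assets.gen, east.gen, merge.gen, meta.gen, north.gen, opt.gen, south.gen (7 run).
Changed values: assets.gen, east.gen, filter.txt, merge.gen, meta.gen, north.gen, opt.gen, south.gen.

Initial pass — values computed on the first demand:
  merge.gen = headl([-8, -1, -1]) = -8
  assets.gen = neg(-8) = 8
  north.gen = headl([-8, -1, -1]) = -8
  meta.gen = max2(-8, -8) = -8
  east.gen = max2(-8, -8) = -8
  south.gen = max2(-8, -8) = -8
  opt.gen = max2(-8, 8) = 8

Second demand — change propagation:
  merge.gen: re-runs because filter.txt [-8, -1, -1]->[-1]; new result -1.
  assets.gen: re-runs because merge.gen -8->-1; new result 1.
  north.gen: re-runs because filter.txt [-8, -1, -1]->[-1]; new result -1.
  meta.gen: re-runs because north.gen -8->-1; merge.gen -8->-1; new result -1.
  east.gen: re-runs because meta.gen -8->-1; merge.gen -8->-1; new result -1.
  south.gen: re-runs because meta.gen -8->-1; east.gen -8->-1; new result -1.
  opt.gen: re-runs because south.gen -8->-1; assets.gen 8->1; new result 1.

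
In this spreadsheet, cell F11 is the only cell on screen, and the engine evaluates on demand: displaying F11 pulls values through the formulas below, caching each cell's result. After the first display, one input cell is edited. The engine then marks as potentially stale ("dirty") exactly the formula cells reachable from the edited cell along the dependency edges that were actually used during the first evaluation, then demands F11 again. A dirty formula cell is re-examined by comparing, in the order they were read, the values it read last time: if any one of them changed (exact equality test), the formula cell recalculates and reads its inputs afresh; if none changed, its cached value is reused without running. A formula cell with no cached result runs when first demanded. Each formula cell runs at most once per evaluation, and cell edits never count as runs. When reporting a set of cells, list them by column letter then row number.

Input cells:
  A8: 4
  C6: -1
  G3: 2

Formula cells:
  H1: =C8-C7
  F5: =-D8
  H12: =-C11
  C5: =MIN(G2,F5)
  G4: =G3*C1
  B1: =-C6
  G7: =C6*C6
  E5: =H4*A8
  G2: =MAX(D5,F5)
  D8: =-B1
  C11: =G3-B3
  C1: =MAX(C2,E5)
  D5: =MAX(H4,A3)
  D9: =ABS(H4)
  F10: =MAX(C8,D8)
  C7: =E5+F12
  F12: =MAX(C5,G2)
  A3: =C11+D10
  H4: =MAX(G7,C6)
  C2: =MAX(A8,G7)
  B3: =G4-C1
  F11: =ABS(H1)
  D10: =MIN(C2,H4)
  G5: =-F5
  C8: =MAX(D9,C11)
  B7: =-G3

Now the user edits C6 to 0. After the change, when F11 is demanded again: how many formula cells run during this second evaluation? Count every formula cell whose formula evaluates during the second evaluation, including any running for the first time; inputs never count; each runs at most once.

Run set: A3, B1, C1, C2, C5, C7, C8, D5, D8, D9, D10, E5, F5, F11, F12, G2, G7, H1, H4 (19 run).
The important point: at G4 every value read last time is unchanged, so the dirty flag clears without a run.

Initial pass — values computed on the first demand:
  B1 = -(-1) = 1
  D8 = -(1) = -1
  F5 = -(-1) = 1
  G7 = -1 * -1 = 1
  C2 = MAX(4, 1) = 4
  H4 = MAX(1, -1) = 1
  D9 = ABS(1) = 1
  D10 = MIN(4, 1) = 1
  E5 = 1 * 4 = 4
  C1 = MAX(4, 4) = 4
  G4 = 2 * 4 = 8
  B3 = 8 - 4 = 4
  C11 = 2 - 4 = -2
  A3 = -2 + 1 = -1
  C8 = MAX(1, -2) = 1
  D5 = MAX(1, -1) = 1
  G2 = MAX(1, 1) = 1
  C5 = MIN(1, 1) = 1
  F12 = MAX(1, 1) = 1
  C7 = 4 + 1 = 5
  H1 = 1 - 5 = -4
  F11 = ABS(-4) = 4

Second demand — change propagation:
  B1: re-runs because C6 -1->0; new result 0.
  D8: re-runs because B1 1->0; new result 0.
  F5: re-runs because D8 -1->0; new result 0.
  G7: re-runs because C6 -1->0; C6 -1->0; new result 0.
  C2: re-runs because G7 1->0; new result 4 (unchanged).
  H4: re-runs because G7 1->0; C6 -1->0; new result 0.
  D9: re-runs because H4 1->0; new result 0.
  D10: re-runs because H4 1->0; new result 0.
  E5: re-runs because H4 1->0; new result 0.
  C1: re-runs because E5 4->0; new result 4 (unchanged).
  G4: re-examined; everything it read last time is the same (G3 unchanged, C1 unchanged) — cache 8 kept, no run.
  B3: re-examined; everything it read last time is the same (G4 unchanged, C1 unchanged) — cache 4 kept, no run.
  C11: re-examined; everything it read last time is the same (G3 unchanged, B3 unchanged) — cache -2 kept, no run.
  A3: re-runs because D10 1->0; new result -2.
  C8: re-runs because D9 1->0; new result 0.
  D5: re-runs because H4 1->0; A3 -1->-2; new result 0.
  G2: re-runs because D5 1->0; F5 1->0; new result 0.
  C5: re-runs because G2 1->0; F5 1->0; new result 0.
  F12: re-runs because C5 1->0; G2 1->0; new result 0.
  C7: re-runs because E5 4->0; F12 1->0; new result 0.
  H1: re-runs because C8 1->0; C7 5->0; new result 0.
  F11: re-runs because H1 -4->0; new result 0.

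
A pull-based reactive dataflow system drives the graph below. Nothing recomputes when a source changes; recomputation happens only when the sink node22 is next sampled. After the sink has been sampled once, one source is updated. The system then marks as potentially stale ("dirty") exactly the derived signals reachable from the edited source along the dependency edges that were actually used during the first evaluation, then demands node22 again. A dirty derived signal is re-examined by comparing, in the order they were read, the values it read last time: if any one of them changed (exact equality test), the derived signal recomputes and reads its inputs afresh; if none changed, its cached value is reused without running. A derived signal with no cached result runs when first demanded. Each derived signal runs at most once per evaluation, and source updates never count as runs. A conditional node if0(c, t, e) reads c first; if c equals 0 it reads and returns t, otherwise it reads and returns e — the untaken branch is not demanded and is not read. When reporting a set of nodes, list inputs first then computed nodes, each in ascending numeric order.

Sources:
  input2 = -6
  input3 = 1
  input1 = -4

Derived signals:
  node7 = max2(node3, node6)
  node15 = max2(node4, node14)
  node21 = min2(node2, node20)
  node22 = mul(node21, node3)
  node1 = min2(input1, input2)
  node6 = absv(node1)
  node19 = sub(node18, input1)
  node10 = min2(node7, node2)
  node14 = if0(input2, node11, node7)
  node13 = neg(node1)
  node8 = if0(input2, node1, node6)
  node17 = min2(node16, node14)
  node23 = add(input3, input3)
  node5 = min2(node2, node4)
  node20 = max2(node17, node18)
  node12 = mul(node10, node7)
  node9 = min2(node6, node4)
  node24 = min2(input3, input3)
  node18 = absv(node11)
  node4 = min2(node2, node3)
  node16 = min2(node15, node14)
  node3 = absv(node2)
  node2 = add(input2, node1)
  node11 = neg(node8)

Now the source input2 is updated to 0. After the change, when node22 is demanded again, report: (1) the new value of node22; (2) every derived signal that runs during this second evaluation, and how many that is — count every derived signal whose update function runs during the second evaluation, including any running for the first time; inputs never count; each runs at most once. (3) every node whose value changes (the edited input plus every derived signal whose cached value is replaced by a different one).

New value of node22: -16.
Derived signals that run: node1, node2, node3, node4, node8, node11, node14, node15, node16, node17, node18, node20, node21, node22 — 14 in total.
Values that change: input2, node1, node2, node3, node4, node8, node11, node14, node15, node16, node17, node18, node20, node21, node22.
Key observation: a condition flipped, so demand moved to the other branch — node6, node7 are never re-examined.

First evaluation (everything demanded from the output):
  node1 = min2(-4, -6) = -6
  node2 = add(-6, -6) = -12
  node3 = absv(-12) = 12
  node4 = min2(-12, 12) = -12
  node6 = absv(-6) = 6
  node7 = max2(12, 6) = 12
  node8 = if0(input2=-6 -> else branch node6) = 6
  node11 = neg(6) = -6
  node14 = if0(input2=-6 -> else branch node7) = 12
  node15 = max2(-12, 12) = 12
  node16 = min2(12, 12) = 12
  node17 = min2(12, 12) = 12
  node18 = absv(-6) = 6
  node20 = max2(12, 6) = 12
  node21 = min2(-12, 12) = -12
  node22 = mul(-12, 12) = -144

Propagation after the edit:
  node1: runs — input2 -6->0; result -4.
  node2: runs — input2 -6->0; node1 -6->-4; result -4.
  node3: runs — node2 -12->-4; result 4.
  node4: runs — node2 -12->-4; node3 12->4; result -4.
  node6: marked dirty but never re-examined — demand shifted away from it.
  node7: marked dirty but never re-examined — demand shifted away from it.
  node8: runs — input2 -6->0; result -4.
  node11: runs — node8 6->-4; result 4.
  node14: runs — input2 -6->0; result 4.
  node15: runs — node4 -12->-4; node14 12->4; result 4.
  node16: runs — node15 12->4; node14 12->4; result 4.
  node17: runs — node16 12->4; node14 12->4; result 4.
  node18: runs — node11 -6->4; result 4.
  node20: runs — node17 12->4; node18 6->4; result 4.
  node21: runs — node2 -12->-4; node20 12->4; result -4.
  node22: runs — node21 -12->-4; node3 12->4; result -16.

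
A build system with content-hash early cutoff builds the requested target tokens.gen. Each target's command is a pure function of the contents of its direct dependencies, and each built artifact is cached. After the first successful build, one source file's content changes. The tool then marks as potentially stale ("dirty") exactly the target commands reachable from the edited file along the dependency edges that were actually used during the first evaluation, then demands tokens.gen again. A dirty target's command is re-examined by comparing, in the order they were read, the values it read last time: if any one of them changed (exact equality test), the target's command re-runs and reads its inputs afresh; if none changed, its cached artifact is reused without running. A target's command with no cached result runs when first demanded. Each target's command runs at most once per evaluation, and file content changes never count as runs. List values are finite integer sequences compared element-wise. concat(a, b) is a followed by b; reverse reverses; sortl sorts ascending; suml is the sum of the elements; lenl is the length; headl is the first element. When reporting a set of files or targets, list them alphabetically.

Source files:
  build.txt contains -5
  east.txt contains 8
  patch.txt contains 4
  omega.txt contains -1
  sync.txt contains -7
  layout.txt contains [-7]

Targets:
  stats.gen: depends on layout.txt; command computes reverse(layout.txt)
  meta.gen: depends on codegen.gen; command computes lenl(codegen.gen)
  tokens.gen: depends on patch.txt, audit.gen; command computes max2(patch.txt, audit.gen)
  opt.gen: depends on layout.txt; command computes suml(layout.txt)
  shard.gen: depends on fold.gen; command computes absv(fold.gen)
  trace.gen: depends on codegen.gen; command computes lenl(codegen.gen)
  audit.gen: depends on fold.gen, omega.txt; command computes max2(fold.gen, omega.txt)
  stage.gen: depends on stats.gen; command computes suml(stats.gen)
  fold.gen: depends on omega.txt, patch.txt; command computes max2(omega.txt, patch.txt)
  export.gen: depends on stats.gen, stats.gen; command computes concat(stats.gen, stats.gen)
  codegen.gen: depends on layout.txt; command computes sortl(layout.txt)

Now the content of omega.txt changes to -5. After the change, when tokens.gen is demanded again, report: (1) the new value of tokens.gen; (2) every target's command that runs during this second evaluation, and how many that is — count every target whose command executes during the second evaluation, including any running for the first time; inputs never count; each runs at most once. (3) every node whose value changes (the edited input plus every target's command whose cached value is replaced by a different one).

New value of tokens.gen: 4.
Target commands that run: audit.gen, fold.gen — 2 in total.
Values that change: omega.txt.
Key observation: the cutoff stops propagation at tokens.gen — its inputs' values are unchanged, so it reuses its cache.

First evaluation (everything demanded from the output):
  fold.gen = max2(-1, 4) = 4
  audit.gen = max2(4, -1) = 4
  tokens.gen = max2(4, 4) = 4

Propagation after the edit:
  fold.gen: runs — omega.txt -1->-5; result 4 (same value as before).
  audit.gen: runs — omega.txt -1->-5; result 4 (same value as before).
  tokens.gen: checked — values it read are unchanged (patch.txt unchanged, audit.gen unchanged); reused cached 4 without running.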